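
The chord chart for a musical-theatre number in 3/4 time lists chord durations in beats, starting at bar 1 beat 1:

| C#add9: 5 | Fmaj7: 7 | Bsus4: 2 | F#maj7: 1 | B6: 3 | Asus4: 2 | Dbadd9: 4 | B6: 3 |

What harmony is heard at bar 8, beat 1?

Dbadd9

Beat 1 of bar 8 is beat (8−1)×3 + 1 = 22 overall.
Running totals: C#add9 ends at 5, Fmaj7 ends at 12, Bsus4 ends at 14, F#maj7 ends at 15, B6 ends at 18, Asus4 ends at 20, Dbadd9 ends at 24.
Beat 22 falls within Dbadd9.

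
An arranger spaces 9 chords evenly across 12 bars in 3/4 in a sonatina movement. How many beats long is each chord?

4 beats

12 bars × 3 beats/bar = 36 beats total.
36 beats ÷ 9 chords = 4 beats per chord.
(That is a whole note.)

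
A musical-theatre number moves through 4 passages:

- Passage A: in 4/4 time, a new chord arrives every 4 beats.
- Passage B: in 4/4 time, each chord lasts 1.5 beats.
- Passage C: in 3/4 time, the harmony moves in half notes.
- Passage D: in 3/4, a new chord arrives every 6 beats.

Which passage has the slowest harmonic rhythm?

Passage D

A: 4 beats/bar ÷ 4 beats/chord = 1 chord/bar.
B: 4 beats/bar ÷ 1.5 beats/chord = 8/3 chords/bar.
C: 3 beats/bar ÷ 2 beats/chord = 1.5 chords/bar.
D: 3 beats/bar ÷ 6 beats/chord = 0.5 chords/bar.
Slowest is D at 0.5 chords/bar.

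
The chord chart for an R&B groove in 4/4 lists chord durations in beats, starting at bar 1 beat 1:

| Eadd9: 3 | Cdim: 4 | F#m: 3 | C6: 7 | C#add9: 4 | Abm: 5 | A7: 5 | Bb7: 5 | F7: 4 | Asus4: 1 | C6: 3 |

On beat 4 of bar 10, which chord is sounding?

Beat 4 of bar 10 is beat (10−1)×4 + 4 = 40 overall.
Running totals: Eadd9 ends at 3, Cdim ends at 7, F#m ends at 10, C6 ends at 17, C#add9 ends at 21, Abm ends at 26, A7 ends at 31, Bb7 ends at 36, F7 ends at 40.
Beat 40 falls within F7.

F7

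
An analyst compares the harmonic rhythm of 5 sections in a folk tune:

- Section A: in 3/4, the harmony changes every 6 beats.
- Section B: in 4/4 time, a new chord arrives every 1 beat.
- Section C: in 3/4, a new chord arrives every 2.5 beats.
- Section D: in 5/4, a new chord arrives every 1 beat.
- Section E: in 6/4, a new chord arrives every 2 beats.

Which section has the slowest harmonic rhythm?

Section A

A: each chord is 6 beats in 3/4, so 0.5 per bar.
B: each chord is 1 beat in 4/4, so 4 per bar.
C: each chord is 2.5 beats in 3/4, so 1.2 per bar.
D: each chord is 1 beat in 5/4, so 5 per bar.
E: each chord is 2 beats in 6/4, so 3 per bar.
Slowest is A at 0.5 chords/bar.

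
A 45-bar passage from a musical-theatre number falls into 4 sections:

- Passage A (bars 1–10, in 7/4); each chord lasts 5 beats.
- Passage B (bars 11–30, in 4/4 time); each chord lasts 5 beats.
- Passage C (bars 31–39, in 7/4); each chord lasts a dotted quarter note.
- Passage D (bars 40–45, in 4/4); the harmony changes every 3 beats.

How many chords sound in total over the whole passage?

80 chords

A: 10·7 = 70 beats, 70/5 = 14 chords.
B: 20·4 = 80 beats, 80/5 = 16 chords.
C: 9·7 = 63 beats, 63/1.5 = 42 chords.
D: 6·4 = 24 beats, 24/3 = 8 chords.
Total: 14 + 16 + 42 + 8 = 80.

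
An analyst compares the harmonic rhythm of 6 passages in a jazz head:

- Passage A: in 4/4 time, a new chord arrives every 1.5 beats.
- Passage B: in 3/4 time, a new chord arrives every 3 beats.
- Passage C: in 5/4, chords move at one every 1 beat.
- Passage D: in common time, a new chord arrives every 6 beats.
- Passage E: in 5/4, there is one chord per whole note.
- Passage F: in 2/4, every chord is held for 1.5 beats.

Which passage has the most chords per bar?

Passage C

A: each chord is 1.5 beats in 4/4, so 8/3 per bar.
B: each chord is 3 beats in 3/4, so 1 per bar.
C: each chord is 1 beat in 5/4, so 5 per bar.
D: each chord is 6 beats in 4/4, so 2/3 per bar.
E: each chord is 4 beats in 5/4, so 1.25 per bar.
F: each chord is 1.5 beats in 2/4, so 4/3 per bar.
Fastest is C at 5 chords/bar.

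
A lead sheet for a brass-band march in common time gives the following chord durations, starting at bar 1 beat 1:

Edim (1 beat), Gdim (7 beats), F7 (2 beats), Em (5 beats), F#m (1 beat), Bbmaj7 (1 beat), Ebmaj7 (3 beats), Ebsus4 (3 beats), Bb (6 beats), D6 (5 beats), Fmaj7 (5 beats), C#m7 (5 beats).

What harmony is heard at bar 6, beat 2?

Ebsus4

Beat 2 of bar 6 is beat (6−1)×4 + 2 = 22 overall.
Running totals: Edim ends at 1, Gdim ends at 8, F7 ends at 10, Em ends at 15, F#m ends at 16, Bbmaj7 ends at 17, Ebmaj7 ends at 20, Ebsus4 ends at 23.
Beat 22 falls within Ebsus4.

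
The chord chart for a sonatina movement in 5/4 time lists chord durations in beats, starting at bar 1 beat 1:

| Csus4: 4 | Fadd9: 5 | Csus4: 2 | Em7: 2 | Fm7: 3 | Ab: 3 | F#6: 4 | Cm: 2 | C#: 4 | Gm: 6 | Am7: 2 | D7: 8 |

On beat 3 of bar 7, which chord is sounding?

Beat 3 of bar 7 is beat (7−1)×5 + 3 = 33 overall.
Running totals: Csus4 ends at 4, Fadd9 ends at 9, Csus4 ends at 11, Em7 ends at 13, Fm7 ends at 16, Ab ends at 19, F#6 ends at 23, Cm ends at 25, C# ends at 29, Gm ends at 35.
Beat 33 falls within Gm.

Gm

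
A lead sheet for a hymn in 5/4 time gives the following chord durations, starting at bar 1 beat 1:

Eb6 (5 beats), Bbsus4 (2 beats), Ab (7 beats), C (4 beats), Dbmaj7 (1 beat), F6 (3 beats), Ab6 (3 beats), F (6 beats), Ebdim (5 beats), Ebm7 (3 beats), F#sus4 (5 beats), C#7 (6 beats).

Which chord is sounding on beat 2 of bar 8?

Beat 2 of bar 8 is beat (8−1)×5 + 2 = 37 overall.
Running totals: Eb6 ends at 5, Bbsus4 ends at 7, Ab ends at 14, C ends at 18, Dbmaj7 ends at 19, F6 ends at 22, Ab6 ends at 25, F ends at 31, Ebdim ends at 36, Ebm7 ends at 39.
Beat 37 falls within Ebm7.

Ebm7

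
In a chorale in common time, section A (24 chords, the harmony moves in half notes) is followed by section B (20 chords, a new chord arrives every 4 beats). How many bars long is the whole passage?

32 bars

A: 24 × 2 = 48 beats = 12 bars.
B: 20 × 4 = 80 beats = 20 bars.
Total: 12 + 20 = 32 bars.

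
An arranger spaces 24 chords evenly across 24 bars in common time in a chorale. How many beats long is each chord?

4 beats

24 bars × 4 beats/bar = 96 beats total.
96 beats ÷ 24 chords = 4 beats per chord.
(That is a whole note.)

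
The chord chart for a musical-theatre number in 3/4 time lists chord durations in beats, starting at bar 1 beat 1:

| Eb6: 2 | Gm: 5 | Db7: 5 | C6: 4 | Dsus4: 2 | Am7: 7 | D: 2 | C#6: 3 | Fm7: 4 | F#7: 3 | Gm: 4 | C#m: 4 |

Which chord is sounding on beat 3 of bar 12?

Beat 3 of bar 12 is beat (12−1)×3 + 3 = 36 overall.
Running totals: Eb6 ends at 2, Gm ends at 7, Db7 ends at 12, C6 ends at 16, Dsus4 ends at 18, Am7 ends at 25, D ends at 27, C#6 ends at 30, Fm7 ends at 34, F#7 ends at 37.
Beat 36 falls within F#7.

F#7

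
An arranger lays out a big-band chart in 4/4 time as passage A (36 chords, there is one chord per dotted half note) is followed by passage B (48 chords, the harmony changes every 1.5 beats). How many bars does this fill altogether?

A: 36 × 3 = 108 beats = 27 bars.
B: 48 × 1.5 = 72 beats = 18 bars.
Total: 27 + 18 = 45 bars.

45 bars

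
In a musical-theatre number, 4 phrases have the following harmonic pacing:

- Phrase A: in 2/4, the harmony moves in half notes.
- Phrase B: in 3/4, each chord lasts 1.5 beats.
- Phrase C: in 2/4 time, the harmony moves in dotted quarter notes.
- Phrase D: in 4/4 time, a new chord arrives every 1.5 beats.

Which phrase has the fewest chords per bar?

A: 2/2 = 1 chord/bar.
B: 3/1.5 = 2 chords/bar.
C: 2/1.5 = 4/3 chords/bar.
D: 4/1.5 = 8/3 chords/bar.
Slowest is A at 1 chords/bar.

Phrase A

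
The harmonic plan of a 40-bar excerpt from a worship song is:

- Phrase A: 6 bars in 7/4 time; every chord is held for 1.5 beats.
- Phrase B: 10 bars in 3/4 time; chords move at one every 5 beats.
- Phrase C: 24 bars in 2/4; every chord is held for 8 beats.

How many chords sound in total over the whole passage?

40 chords

A has 42 beats and chords last 1.5 each, so 28 chords.
B has 30 beats and chords last 5 each, so 6 chords.
C has 48 beats and chords last 8 each, so 6 chords.
Total: 28 + 6 + 6 = 40.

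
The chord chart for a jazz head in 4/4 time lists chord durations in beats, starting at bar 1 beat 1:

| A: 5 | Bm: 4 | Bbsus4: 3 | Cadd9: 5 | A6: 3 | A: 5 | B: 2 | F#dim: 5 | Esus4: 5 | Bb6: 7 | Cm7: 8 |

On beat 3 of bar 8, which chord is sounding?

F#dim

Beat 3 of bar 8 is beat (8−1)×4 + 3 = 31 overall.
Running totals: A ends at 5, Bm ends at 9, Bbsus4 ends at 12, Cadd9 ends at 17, A6 ends at 20, A ends at 25, B ends at 27, F#dim ends at 32.
Beat 31 falls within F#dim.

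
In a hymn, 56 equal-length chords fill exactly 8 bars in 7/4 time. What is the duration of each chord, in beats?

8 bars × 7 beats/bar = 56 beats total.
56 beats ÷ 56 chords = 1 beats per chord.
(That is a quarter note.)

1 beat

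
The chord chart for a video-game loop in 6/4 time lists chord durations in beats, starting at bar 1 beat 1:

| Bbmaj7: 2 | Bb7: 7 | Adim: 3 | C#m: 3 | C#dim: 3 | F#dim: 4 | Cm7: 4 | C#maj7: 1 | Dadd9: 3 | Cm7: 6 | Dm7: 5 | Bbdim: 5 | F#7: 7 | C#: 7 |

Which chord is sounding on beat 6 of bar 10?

Beat 6 of bar 10 is beat (10−1)×6 + 6 = 60 overall.
Running totals: Bbmaj7 ends at 2, Bb7 ends at 9, Adim ends at 12, C#m ends at 15, C#dim ends at 18, F#dim ends at 22, Cm7 ends at 26, C#maj7 ends at 27, Dadd9 ends at 30, Cm7 ends at 36, Dm7 ends at 41, Bbdim ends at 46, F#7 ends at 53, C# ends at 60.
Beat 60 falls within C#.

C#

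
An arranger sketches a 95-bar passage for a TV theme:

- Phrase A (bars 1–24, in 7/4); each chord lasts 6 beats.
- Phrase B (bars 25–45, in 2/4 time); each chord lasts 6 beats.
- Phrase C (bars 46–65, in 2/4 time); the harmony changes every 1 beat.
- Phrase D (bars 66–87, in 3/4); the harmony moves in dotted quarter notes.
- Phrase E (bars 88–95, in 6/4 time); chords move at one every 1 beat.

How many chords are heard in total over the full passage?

A has 168 beats and chords last 6 each, so 28 chords.
B has 42 beats and chords last 6 each, so 7 chords.
C has 40 beats and chords last 1 each, so 40 chords.
D has 66 beats and chords last 1.5 each, so 44 chords.
E has 48 beats and chords last 1 each, so 48 chords.
Total: 28 + 7 + 40 + 44 + 48 = 167.

167 chords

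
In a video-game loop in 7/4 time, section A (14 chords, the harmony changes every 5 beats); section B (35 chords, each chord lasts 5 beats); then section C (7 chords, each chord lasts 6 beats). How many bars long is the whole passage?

A: 14 × 5 = 70 beats = 10 bars.
B: 35 × 5 = 175 beats = 25 bars.
C: 7 × 6 = 42 beats = 6 bars.
Total: 10 + 25 + 6 = 41 bars.

41 bars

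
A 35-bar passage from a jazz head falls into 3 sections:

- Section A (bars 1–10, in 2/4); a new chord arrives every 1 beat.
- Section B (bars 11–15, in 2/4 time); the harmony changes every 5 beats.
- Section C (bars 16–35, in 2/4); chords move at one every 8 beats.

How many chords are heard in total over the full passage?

27 chords

A: 10·2 = 20 beats, 20/1 = 20 chords.
B: 5·2 = 10 beats, 10/5 = 2 chords.
C: 20·2 = 40 beats, 40/8 = 5 chords.
Total: 20 + 2 + 5 = 27.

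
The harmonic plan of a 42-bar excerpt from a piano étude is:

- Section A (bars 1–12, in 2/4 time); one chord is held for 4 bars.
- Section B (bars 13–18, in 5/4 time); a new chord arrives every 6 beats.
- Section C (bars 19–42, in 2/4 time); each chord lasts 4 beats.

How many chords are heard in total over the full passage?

20 chords

A: 12 bars × 2 beats = 24 beats; 8 beats/chord → 3 chords.
B: 6 bars × 5 beats = 30 beats; 6 beats/chord → 5 chords.
C: 24 bars × 2 beats = 48 beats; 4 beats/chord → 12 chords.
Total: 3 + 5 + 12 = 20.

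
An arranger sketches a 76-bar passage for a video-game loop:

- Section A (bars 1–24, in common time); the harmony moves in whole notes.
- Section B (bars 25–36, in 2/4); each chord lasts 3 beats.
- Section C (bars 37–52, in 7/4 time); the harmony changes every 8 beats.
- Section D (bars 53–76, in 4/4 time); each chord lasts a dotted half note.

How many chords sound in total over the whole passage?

A: 24 bars × 4 beats = 96 beats; 4 beats/chord → 24 chords.
B: 12 bars × 2 beats = 24 beats; 3 beats/chord → 8 chords.
C: 16 bars × 7 beats = 112 beats; 8 beats/chord → 14 chords.
D: 24 bars × 4 beats = 96 beats; 3 beats/chord → 32 chords.
Total: 24 + 8 + 14 + 32 = 78.

78 chords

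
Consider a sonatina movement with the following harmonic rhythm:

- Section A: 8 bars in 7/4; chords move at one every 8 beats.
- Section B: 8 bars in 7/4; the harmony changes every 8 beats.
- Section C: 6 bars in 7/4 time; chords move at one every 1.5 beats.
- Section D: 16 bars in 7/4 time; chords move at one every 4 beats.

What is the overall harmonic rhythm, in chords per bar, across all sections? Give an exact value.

35/19 chords per bar

A: 8 × 7 = 56 beats ÷ 8 = 7 chords.
B: 8 × 7 = 56 beats ÷ 8 = 7 chords.
C: 6 × 7 = 42 beats ÷ 1.5 = 28 chords.
D: 16 × 7 = 112 beats ÷ 4 = 28 chords.
Overall: 70 chords over 38 bars → 70/38 = 35/19 chords per bar.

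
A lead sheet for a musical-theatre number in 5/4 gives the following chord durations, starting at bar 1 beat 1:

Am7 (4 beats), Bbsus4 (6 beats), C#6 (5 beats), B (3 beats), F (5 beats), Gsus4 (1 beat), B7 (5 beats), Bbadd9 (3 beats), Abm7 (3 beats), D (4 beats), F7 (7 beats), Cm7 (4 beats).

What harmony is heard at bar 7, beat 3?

Abm7

Beat 3 of bar 7 is beat (7−1)×5 + 3 = 33 overall.
Running totals: Am7 ends at 4, Bbsus4 ends at 10, C#6 ends at 15, B ends at 18, F ends at 23, Gsus4 ends at 24, B7 ends at 29, Bbadd9 ends at 32, Abm7 ends at 35.
Beat 33 falls within Abm7.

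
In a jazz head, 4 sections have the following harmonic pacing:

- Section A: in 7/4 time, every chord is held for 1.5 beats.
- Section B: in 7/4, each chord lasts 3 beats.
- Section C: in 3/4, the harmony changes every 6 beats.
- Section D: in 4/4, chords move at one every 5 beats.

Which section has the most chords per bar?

A: 7/1.5 = 14/3 chords/bar.
B: 7/3 = 7/3 chords/bar.
C: 3/6 = 0.5 chords/bar.
D: 4/5 = 0.8 chords/bar.
Fastest is A at 14/3 chords/bar.

Section A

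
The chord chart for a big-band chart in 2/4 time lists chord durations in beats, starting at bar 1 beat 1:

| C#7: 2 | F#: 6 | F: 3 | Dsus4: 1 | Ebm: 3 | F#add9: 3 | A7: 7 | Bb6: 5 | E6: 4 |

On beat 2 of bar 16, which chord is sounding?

Beat 2 of bar 16 is beat (16−1)×2 + 2 = 32 overall.
Running totals: C#7 ends at 2, F# ends at 8, F ends at 11, Dsus4 ends at 12, Ebm ends at 15, F#add9 ends at 18, A7 ends at 25, Bb6 ends at 30, E6 ends at 34.
Beat 32 falls within E6.

E6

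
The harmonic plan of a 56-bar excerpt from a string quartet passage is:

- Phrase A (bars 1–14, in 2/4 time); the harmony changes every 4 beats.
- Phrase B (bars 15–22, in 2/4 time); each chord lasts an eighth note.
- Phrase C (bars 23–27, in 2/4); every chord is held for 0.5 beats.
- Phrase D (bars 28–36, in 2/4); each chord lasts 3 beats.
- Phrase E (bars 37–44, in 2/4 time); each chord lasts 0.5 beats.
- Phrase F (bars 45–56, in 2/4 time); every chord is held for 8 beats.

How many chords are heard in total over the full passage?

100 chords

A has 28 beats and chords last 4 each, so 7 chords.
B has 16 beats and chords last 0.5 each, so 32 chords.
C has 10 beats and chords last 0.5 each, so 20 chords.
D has 18 beats and chords last 3 each, so 6 chords.
E has 16 beats and chords last 0.5 each, so 32 chords.
F has 24 beats and chords last 8 each, so 3 chords.
Total: 7 + 32 + 20 + 6 + 32 + 3 = 100.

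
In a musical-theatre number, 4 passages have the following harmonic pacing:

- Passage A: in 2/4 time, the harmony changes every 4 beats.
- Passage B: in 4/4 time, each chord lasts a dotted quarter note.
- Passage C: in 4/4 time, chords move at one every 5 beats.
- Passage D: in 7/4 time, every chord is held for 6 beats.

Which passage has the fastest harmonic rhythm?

Passage B

A: each chord is 4 beats in 2/4, so 0.5 per bar.
B: each chord is 1.5 beats in 4/4, so 8/3 per bar.
C: each chord is 5 beats in 4/4, so 0.8 per bar.
D: each chord is 6 beats in 7/4, so 7/6 per bar.
Fastest is B at 8/3 chords/bar.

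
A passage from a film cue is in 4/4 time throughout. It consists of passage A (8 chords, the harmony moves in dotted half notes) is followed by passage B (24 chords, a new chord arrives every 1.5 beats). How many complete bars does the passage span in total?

A: 8 × 3 = 24 beats = 6 bars.
B: 24 × 1.5 = 36 beats = 9 bars.
Total: 6 + 9 = 15 bars.

15 bars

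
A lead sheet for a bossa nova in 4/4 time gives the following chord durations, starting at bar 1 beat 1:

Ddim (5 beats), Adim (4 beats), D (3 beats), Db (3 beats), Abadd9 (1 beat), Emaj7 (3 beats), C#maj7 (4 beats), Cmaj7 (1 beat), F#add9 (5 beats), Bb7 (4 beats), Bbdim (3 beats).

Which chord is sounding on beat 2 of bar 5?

Emaj7

Beat 2 of bar 5 is beat (5−1)×4 + 2 = 18 overall.
Running totals: Ddim ends at 5, Adim ends at 9, D ends at 12, Db ends at 15, Abadd9 ends at 16, Emaj7 ends at 19.
Beat 18 falls within Emaj7.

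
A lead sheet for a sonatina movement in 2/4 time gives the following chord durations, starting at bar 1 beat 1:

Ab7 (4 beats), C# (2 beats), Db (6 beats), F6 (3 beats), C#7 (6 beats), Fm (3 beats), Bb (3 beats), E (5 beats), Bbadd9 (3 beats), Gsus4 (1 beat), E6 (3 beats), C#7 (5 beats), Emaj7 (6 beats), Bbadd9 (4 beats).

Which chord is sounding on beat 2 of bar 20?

C#7

Beat 2 of bar 20 is beat (20−1)×2 + 2 = 40 overall.
Running totals: Ab7 ends at 4, C# ends at 6, Db ends at 12, F6 ends at 15, C#7 ends at 21, Fm ends at 24, Bb ends at 27, E ends at 32, Bbadd9 ends at 35, Gsus4 ends at 36, E6 ends at 39, C#7 ends at 44.
Beat 40 falls within C#7.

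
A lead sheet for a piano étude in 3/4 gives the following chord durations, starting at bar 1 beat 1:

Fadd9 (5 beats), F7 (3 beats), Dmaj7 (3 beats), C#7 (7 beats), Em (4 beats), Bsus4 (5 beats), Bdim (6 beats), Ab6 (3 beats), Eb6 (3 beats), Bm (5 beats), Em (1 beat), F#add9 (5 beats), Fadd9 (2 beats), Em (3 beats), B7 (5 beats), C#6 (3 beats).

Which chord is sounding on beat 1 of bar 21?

Beat 1 of bar 21 is beat (21−1)×3 + 1 = 61 overall.
Running totals: Fadd9 ends at 5, F7 ends at 8, Dmaj7 ends at 11, C#7 ends at 18, Em ends at 22, Bsus4 ends at 27, Bdim ends at 33, Ab6 ends at 36, Eb6 ends at 39, Bm ends at 44, Em ends at 45, F#add9 ends at 50, Fadd9 ends at 52, Em ends at 55, B7 ends at 60, C#6 ends at 63.
Beat 61 falls within C#6.

C#6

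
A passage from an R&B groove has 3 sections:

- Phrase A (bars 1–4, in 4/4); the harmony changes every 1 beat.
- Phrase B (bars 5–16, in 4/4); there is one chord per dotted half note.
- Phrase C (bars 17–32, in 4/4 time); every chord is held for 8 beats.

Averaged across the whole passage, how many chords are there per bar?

1.25 chords per bar

A: 4 × 4 = 16 beats ÷ 1 = 16 chords.
B: 12 × 4 = 48 beats ÷ 3 = 16 chords.
C: 16 × 4 = 64 beats ÷ 8 = 8 chords.
Overall: 40 chords over 32 bars → 40/32 = 1.25 chords per bar.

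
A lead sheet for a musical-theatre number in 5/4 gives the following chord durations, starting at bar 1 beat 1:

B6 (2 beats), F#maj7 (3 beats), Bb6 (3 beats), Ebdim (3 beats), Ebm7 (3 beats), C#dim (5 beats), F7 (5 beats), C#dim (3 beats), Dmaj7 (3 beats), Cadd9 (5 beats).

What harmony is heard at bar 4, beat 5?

F7

Beat 5 of bar 4 is beat (4−1)×5 + 5 = 20 overall.
Running totals: B6 ends at 2, F#maj7 ends at 5, Bb6 ends at 8, Ebdim ends at 11, Ebm7 ends at 14, C#dim ends at 19, F7 ends at 24.
Beat 20 falls within F7.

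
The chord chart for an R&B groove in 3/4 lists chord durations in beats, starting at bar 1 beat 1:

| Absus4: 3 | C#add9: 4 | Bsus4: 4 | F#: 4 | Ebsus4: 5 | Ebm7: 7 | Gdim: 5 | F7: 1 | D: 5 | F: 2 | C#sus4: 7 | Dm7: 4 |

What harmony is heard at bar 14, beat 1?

F

Beat 1 of bar 14 is beat (14−1)×3 + 1 = 40 overall.
Running totals: Absus4 ends at 3, C#add9 ends at 7, Bsus4 ends at 11, F# ends at 15, Ebsus4 ends at 20, Ebm7 ends at 27, Gdim ends at 32, F7 ends at 33, D ends at 38, F ends at 40.
Beat 40 falls within F.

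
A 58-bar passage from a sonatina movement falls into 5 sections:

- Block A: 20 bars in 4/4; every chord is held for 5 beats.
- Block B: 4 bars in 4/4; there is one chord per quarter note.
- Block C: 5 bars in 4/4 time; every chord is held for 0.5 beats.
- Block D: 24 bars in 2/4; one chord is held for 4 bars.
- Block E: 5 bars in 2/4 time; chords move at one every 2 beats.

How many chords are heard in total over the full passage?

A: 20·4 = 80 beats, 80/5 = 16 chords.
B: 4·4 = 16 beats, 16/1 = 16 chords.
C: 5·4 = 20 beats, 20/0.5 = 40 chords.
D: 24·2 = 48 beats, 48/8 = 6 chords.
E: 5·2 = 10 beats, 10/2 = 5 chords.
Total: 16 + 16 + 40 + 6 + 5 = 83.

83 chords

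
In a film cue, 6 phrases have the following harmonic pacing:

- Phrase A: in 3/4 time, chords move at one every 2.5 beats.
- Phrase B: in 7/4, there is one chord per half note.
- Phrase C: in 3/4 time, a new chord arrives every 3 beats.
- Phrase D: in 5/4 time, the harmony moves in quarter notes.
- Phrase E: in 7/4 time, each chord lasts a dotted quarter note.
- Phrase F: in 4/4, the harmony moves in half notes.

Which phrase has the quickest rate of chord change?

A: 3 beats/bar ÷ 2.5 beats/chord = 1.2 chords/bar.
B: 7 beats/bar ÷ 2 beats/chord = 3.5 chords/bar.
C: 3 beats/bar ÷ 3 beats/chord = 1 chord/bar.
D: 5 beats/bar ÷ 1 beat/chord = 5 chords/bar.
E: 7 beats/bar ÷ 1.5 beats/chord = 14/3 chords/bar.
F: 4 beats/bar ÷ 2 beats/chord = 2 chords/bar.
Fastest is D at 5 chords/bar.

Phrase D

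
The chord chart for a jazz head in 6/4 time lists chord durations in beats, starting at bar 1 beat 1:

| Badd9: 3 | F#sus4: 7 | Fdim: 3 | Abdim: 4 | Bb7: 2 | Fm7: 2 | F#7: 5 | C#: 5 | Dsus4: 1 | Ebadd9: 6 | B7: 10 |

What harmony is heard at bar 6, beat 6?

Ebadd9

Beat 6 of bar 6 is beat (6−1)×6 + 6 = 36 overall.
Running totals: Badd9 ends at 3, F#sus4 ends at 10, Fdim ends at 13, Abdim ends at 17, Bb7 ends at 19, Fm7 ends at 21, F#7 ends at 26, C# ends at 31, Dsus4 ends at 32, Ebadd9 ends at 38.
Beat 36 falls within Ebadd9.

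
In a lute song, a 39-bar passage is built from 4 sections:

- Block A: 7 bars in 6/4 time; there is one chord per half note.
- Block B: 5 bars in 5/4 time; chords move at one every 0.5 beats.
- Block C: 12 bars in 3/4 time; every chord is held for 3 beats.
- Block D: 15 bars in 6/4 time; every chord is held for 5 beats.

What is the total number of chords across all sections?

A: 7·6 = 42 beats, 42/2 = 21 chords.
B: 5·5 = 25 beats, 25/0.5 = 50 chords.
C: 12·3 = 36 beats, 36/3 = 12 chords.
D: 15·6 = 90 beats, 90/5 = 18 chords.
Total: 21 + 50 + 12 + 18 = 101.

101 chords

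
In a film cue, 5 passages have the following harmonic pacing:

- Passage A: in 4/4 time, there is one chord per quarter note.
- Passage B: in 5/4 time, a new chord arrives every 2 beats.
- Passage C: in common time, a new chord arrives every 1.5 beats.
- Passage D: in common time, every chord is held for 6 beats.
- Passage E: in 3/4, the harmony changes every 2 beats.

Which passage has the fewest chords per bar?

Passage D

A: 4 beats/bar ÷ 1 beat/chord = 4 chords/bar.
B: 5 beats/bar ÷ 2 beats/chord = 2.5 chords/bar.
C: 4 beats/bar ÷ 1.5 beats/chord = 8/3 chords/bar.
D: 4 beats/bar ÷ 6 beats/chord = 2/3 chords/bar.
E: 3 beats/bar ÷ 2 beats/chord = 1.5 chords/bar.
Slowest is D at 2/3 chords/bar.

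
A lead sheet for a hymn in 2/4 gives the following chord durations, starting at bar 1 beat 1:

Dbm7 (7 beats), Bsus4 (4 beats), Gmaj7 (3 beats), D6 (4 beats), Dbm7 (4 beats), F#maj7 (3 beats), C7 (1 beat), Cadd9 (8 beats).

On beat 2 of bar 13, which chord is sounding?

Beat 2 of bar 13 is beat (13−1)×2 + 2 = 26 overall.
Running totals: Dbm7 ends at 7, Bsus4 ends at 11, Gmaj7 ends at 14, D6 ends at 18, Dbm7 ends at 22, F#maj7 ends at 25, C7 ends at 26.
Beat 26 falls within C7.

C7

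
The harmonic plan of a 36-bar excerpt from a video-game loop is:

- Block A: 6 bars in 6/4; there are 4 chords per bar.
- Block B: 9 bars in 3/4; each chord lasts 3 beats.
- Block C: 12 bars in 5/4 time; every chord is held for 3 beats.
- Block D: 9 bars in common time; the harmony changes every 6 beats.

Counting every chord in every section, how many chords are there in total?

59 chords

A has 36 beats and chords last 1.5 each, so 24 chords.
B has 27 beats and chords last 3 each, so 9 chords.
C has 60 beats and chords last 3 each, so 20 chords.
D has 36 beats and chords last 6 each, so 6 chords.
Total: 24 + 9 + 20 + 6 = 59.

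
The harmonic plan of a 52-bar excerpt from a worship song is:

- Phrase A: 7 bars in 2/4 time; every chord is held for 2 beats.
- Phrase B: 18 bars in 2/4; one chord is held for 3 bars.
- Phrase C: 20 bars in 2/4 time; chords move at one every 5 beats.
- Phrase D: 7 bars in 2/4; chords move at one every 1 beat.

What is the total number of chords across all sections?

A: 7·2 = 14 beats, 14/2 = 7 chords.
B: 18·2 = 36 beats, 36/6 = 6 chords.
C: 20·2 = 40 beats, 40/5 = 8 chords.
D: 7·2 = 14 beats, 14/1 = 14 chords.
Total: 7 + 6 + 8 + 14 = 35.

35 chords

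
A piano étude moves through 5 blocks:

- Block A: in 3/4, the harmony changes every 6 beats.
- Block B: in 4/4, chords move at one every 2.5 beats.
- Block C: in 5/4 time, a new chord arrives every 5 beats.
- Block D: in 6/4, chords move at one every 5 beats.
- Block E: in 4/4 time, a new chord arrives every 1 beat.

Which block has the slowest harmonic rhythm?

A: 3 beats/bar ÷ 6 beats/chord = 0.5 chords/bar.
B: 4 beats/bar ÷ 2.5 beats/chord = 1.6 chords/bar.
C: 5 beats/bar ÷ 5 beats/chord = 1 chord/bar.
D: 6 beats/bar ÷ 5 beats/chord = 1.2 chords/bar.
E: 4 beats/bar ÷ 1 beat/chord = 4 chords/bar.
Slowest is A at 0.5 chords/bar.

Block A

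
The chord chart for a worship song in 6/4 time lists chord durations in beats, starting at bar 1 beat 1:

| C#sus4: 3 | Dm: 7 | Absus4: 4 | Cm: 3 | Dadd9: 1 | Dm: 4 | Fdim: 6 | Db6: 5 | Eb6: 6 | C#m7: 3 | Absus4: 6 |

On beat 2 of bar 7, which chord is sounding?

Beat 2 of bar 7 is beat (7−1)×6 + 2 = 38 overall.
Running totals: C#sus4 ends at 3, Dm ends at 10, Absus4 ends at 14, Cm ends at 17, Dadd9 ends at 18, Dm ends at 22, Fdim ends at 28, Db6 ends at 33, Eb6 ends at 39.
Beat 38 falls within Eb6.

Eb6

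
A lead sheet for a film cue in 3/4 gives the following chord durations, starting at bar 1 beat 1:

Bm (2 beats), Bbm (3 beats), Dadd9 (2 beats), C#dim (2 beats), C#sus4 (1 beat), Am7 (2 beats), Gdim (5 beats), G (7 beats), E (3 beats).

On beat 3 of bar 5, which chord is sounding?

Gdim

Beat 3 of bar 5 is beat (5−1)×3 + 3 = 15 overall.
Running totals: Bm ends at 2, Bbm ends at 5, Dadd9 ends at 7, C#dim ends at 9, C#sus4 ends at 10, Am7 ends at 12, Gdim ends at 17.
Beat 15 falls within Gdim.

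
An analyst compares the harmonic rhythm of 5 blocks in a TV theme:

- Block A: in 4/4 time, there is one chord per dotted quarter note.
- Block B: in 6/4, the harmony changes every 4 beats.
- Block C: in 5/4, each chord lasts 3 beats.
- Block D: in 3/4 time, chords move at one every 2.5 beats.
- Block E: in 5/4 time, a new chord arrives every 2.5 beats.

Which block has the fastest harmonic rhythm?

A: 4 beats/bar ÷ 1.5 beats/chord = 8/3 chords/bar.
B: 6 beats/bar ÷ 4 beats/chord = 1.5 chords/bar.
C: 5 beats/bar ÷ 3 beats/chord = 5/3 chords/bar.
D: 3 beats/bar ÷ 2.5 beats/chord = 1.2 chords/bar.
E: 5 beats/bar ÷ 2.5 beats/chord = 2 chords/bar.
Fastest is A at 8/3 chords/bar.

Block A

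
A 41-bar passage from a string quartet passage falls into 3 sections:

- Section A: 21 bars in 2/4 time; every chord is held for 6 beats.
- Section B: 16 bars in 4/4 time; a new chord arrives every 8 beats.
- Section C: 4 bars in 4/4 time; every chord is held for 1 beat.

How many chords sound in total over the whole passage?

31 chords

A: 21 bars × 2 beats = 42 beats; 6 beats/chord → 7 chords.
B: 16 bars × 4 beats = 64 beats; 8 beats/chord → 8 chords.
C: 4 bars × 4 beats = 16 beats; 1 beat/chord → 16 chords.
Total: 7 + 8 + 16 = 31.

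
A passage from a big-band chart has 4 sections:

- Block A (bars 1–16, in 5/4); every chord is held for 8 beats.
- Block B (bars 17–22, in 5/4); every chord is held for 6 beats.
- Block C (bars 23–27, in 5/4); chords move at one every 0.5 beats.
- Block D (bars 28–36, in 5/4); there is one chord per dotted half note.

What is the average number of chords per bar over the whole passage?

20/9 chords per bar

A: 16 × 5 = 80 beats ÷ 8 = 10 chords.
B: 6 × 5 = 30 beats ÷ 6 = 5 chords.
C: 5 × 5 = 25 beats ÷ 0.5 = 50 chords.
D: 9 × 5 = 45 beats ÷ 3 = 15 chords.
Overall: 80 chords over 36 bars → 80/36 = 20/9 chords per bar.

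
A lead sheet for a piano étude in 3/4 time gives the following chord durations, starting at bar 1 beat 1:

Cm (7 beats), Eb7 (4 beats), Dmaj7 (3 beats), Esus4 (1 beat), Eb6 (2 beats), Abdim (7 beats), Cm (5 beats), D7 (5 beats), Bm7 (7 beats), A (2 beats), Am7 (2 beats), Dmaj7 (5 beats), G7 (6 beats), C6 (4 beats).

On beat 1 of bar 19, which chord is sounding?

Beat 1 of bar 19 is beat (19−1)×3 + 1 = 55 overall.
Running totals: Cm ends at 7, Eb7 ends at 11, Dmaj7 ends at 14, Esus4 ends at 15, Eb6 ends at 17, Abdim ends at 24, Cm ends at 29, D7 ends at 34, Bm7 ends at 41, A ends at 43, Am7 ends at 45, Dmaj7 ends at 50, G7 ends at 56.
Beat 55 falls within G7.

G7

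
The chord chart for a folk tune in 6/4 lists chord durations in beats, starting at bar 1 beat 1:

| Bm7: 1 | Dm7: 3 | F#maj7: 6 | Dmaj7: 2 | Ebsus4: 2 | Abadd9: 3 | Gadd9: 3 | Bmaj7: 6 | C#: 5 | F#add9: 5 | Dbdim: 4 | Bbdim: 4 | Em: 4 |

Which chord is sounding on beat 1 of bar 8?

Beat 1 of bar 8 is beat (8−1)×6 + 1 = 43 overall.
Running totals: Bm7 ends at 1, Dm7 ends at 4, F#maj7 ends at 10, Dmaj7 ends at 12, Ebsus4 ends at 14, Abadd9 ends at 17, Gadd9 ends at 20, Bmaj7 ends at 26, C# ends at 31, F#add9 ends at 36, Dbdim ends at 40, Bbdim ends at 44.
Beat 43 falls within Bbdim.

Bbdim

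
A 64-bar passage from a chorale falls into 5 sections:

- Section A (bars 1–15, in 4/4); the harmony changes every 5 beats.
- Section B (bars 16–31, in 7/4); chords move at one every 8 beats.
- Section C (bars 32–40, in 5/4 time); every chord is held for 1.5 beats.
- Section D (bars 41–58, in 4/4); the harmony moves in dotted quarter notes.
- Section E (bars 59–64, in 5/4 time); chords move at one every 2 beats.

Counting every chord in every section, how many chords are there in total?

A: 15 bars × 4 beats = 60 beats; 5 beats/chord → 12 chords.
B: 16 bars × 7 beats = 112 beats; 8 beats/chord → 14 chords.
C: 9 bars × 5 beats = 45 beats; 1.5 beats/chord → 30 chords.
D: 18 bars × 4 beats = 72 beats; 1.5 beats/chord → 48 chords.
E: 6 bars × 5 beats = 30 beats; 2 beats/chord → 15 chords.
Total: 12 + 14 + 30 + 48 + 15 = 119.

119 chords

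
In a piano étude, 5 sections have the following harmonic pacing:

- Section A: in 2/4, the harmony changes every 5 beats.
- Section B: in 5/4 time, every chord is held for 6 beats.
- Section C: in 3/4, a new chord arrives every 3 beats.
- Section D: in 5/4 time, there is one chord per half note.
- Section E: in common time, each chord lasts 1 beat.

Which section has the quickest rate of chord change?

A: each chord is 5 beats in 2/4, so 0.4 per bar.
B: each chord is 6 beats in 5/4, so 5/6 per bar.
C: each chord is 3 beats in 3/4, so 1 per bar.
D: each chord is 2 beats in 5/4, so 2.5 per bar.
E: each chord is 1 beat in 4/4, so 4 per bar.
Fastest is E at 4 chords/bar.

Section E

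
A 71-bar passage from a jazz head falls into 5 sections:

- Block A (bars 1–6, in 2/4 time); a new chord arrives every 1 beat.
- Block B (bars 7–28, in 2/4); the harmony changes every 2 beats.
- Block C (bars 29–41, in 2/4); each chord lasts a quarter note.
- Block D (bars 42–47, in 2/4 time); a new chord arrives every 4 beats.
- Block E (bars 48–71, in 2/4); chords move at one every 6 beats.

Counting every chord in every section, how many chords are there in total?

A has 12 beats and chords last 1 each, so 12 chords.
B has 44 beats and chords last 2 each, so 22 chords.
C has 26 beats and chords last 1 each, so 26 chords.
D has 12 beats and chords last 4 each, so 3 chords.
E has 48 beats and chords last 6 each, so 8 chords.
Total: 12 + 22 + 26 + 3 + 8 = 71.

71 chords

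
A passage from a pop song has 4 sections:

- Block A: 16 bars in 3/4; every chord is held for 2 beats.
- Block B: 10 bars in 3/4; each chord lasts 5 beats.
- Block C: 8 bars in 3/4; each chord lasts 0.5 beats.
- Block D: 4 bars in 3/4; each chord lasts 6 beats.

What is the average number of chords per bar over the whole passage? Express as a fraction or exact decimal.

40/19 chords per bar

A: 16 bars of 3 beats is 48 beats; at 2 beats each that's 24 chords.
B: 10 bars of 3 beats is 30 beats; at 5 beats each that's 6 chords.
C: 8 bars of 3 beats is 24 beats; at 0.5 beats each that's 48 chords.
D: 4 bars of 3 beats is 12 beats; at 6 beats each that's 2 chords.
Overall: 80 chords over 38 bars → 80/38 = 40/19 chords per bar.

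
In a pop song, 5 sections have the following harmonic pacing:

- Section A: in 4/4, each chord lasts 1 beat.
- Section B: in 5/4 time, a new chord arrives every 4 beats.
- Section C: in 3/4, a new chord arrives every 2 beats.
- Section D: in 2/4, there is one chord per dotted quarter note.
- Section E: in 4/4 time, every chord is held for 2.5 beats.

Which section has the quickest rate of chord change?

A: each chord is 1 beat in 4/4, so 4 per bar.
B: each chord is 4 beats in 5/4, so 1.25 per bar.
C: each chord is 2 beats in 3/4, so 1.5 per bar.
D: each chord is 1.5 beats in 2/4, so 4/3 per bar.
E: each chord is 2.5 beats in 4/4, so 1.6 per bar.
Fastest is A at 4 chords/bar.

Section A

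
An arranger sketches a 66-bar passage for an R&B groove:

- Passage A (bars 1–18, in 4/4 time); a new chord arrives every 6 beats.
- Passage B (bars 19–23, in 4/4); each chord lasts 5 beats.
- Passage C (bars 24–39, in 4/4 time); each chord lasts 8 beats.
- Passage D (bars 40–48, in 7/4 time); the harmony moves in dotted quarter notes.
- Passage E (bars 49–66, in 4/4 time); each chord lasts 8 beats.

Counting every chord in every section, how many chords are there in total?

A: 18·4 = 72 beats, 72/6 = 12 chords.
B: 5·4 = 20 beats, 20/5 = 4 chords.
C: 16·4 = 64 beats, 64/8 = 8 chords.
D: 9·7 = 63 beats, 63/1.5 = 42 chords.
E: 18·4 = 72 beats, 72/8 = 9 chords.
Total: 12 + 4 + 8 + 42 + 9 = 75.

75 chords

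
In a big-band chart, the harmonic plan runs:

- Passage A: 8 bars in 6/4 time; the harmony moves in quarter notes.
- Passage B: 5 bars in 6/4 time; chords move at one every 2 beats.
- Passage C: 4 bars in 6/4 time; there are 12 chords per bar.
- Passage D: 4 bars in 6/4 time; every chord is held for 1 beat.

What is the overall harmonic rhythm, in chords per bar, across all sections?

A: 8 bars of 6 beats is 48 beats; at 1 beat each that's 48 chords.
B: 5 bars of 6 beats is 30 beats; at 2 beats each that's 15 chords.
C: 4 bars of 6 beats is 24 beats; at 0.5 beats each that's 48 chords.
D: 4 bars of 6 beats is 24 beats; at 1 beat each that's 24 chords.
Overall: 135 chords over 21 bars → 135/21 = 45/7 chords per bar.

45/7 chords per bar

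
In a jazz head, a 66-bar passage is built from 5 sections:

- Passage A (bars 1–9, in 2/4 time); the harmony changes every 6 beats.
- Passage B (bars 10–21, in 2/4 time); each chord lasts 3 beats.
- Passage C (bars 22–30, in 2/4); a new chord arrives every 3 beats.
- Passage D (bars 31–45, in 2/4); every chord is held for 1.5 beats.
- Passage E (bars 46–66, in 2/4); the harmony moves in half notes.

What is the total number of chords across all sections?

58 chords

A: 9·2 = 18 beats, 18/6 = 3 chords.
B: 12·2 = 24 beats, 24/3 = 8 chords.
C: 9·2 = 18 beats, 18/3 = 6 chords.
D: 15·2 = 30 beats, 30/1.5 = 20 chords.
E: 21·2 = 42 beats, 42/2 = 21 chords.
Total: 3 + 8 + 6 + 20 + 21 = 58.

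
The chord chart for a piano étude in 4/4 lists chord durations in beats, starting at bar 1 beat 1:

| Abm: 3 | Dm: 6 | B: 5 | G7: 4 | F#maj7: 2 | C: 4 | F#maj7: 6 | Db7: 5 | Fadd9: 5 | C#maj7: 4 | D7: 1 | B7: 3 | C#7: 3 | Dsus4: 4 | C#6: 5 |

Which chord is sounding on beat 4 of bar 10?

Beat 4 of bar 10 is beat (10−1)×4 + 4 = 40 overall.
Running totals: Abm ends at 3, Dm ends at 9, B ends at 14, G7 ends at 18, F#maj7 ends at 20, C ends at 24, F#maj7 ends at 30, Db7 ends at 35, Fadd9 ends at 40.
Beat 40 falls within Fadd9.

Fadd9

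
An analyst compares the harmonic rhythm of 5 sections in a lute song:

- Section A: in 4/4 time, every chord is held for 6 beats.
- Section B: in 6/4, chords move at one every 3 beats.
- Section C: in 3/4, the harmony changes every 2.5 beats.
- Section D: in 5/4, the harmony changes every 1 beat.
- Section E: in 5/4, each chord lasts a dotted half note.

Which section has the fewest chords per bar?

A: each chord is 6 beats in 4/4, so 2/3 per bar.
B: each chord is 3 beats in 6/4, so 2 per bar.
C: each chord is 2.5 beats in 3/4, so 1.2 per bar.
D: each chord is 1 beat in 5/4, so 5 per bar.
E: each chord is 3 beats in 5/4, so 5/3 per bar.
Slowest is A at 2/3 chords/bar.

Section A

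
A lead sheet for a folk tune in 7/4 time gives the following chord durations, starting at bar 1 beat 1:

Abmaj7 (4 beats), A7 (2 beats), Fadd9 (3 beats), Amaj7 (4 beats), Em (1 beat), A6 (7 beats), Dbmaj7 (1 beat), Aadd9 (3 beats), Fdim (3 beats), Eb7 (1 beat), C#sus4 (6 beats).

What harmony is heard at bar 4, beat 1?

Dbmaj7

Beat 1 of bar 4 is beat (4−1)×7 + 1 = 22 overall.
Running totals: Abmaj7 ends at 4, A7 ends at 6, Fadd9 ends at 9, Amaj7 ends at 13, Em ends at 14, A6 ends at 21, Dbmaj7 ends at 22.
Beat 22 falls within Dbmaj7.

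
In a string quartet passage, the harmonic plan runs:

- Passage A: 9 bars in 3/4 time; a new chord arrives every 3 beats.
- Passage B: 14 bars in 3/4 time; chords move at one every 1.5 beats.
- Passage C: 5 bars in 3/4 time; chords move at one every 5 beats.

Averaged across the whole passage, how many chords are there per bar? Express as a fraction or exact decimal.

A: 9 bars of 3 beats is 27 beats; at 3 beats each that's 9 chords.
B: 14 bars of 3 beats is 42 beats; at 1.5 beats each that's 28 chords.
C: 5 bars of 3 beats is 15 beats; at 5 beats each that's 3 chords.
Overall: 40 chords over 28 bars → 40/28 = 10/7 chords per bar.

10/7 chords per bar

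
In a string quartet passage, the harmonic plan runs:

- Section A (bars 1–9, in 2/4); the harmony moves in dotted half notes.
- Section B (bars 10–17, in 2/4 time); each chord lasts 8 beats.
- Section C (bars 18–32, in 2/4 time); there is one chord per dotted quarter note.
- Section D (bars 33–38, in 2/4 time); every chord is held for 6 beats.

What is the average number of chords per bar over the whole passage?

15/19 chords per bar

A: 9 bars of 2 beats is 18 beats; at 3 beats each that's 6 chords.
B: 8 bars of 2 beats is 16 beats; at 8 beats each that's 2 chords.
C: 15 bars of 2 beats is 30 beats; at 1.5 beats each that's 20 chords.
D: 6 bars of 2 beats is 12 beats; at 6 beats each that's 2 chords.
Overall: 30 chords over 38 bars → 30/38 = 15/19 chords per bar.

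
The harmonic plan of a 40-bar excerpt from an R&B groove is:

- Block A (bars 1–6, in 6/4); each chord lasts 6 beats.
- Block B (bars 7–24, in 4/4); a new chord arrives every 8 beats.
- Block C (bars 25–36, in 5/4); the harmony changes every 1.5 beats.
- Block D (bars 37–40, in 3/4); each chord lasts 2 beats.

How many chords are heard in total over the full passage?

A: 6 bars × 6 beats = 36 beats; 6 beats/chord → 6 chords.
B: 18 bars × 4 beats = 72 beats; 8 beats/chord → 9 chords.
C: 12 bars × 5 beats = 60 beats; 1.5 beats/chord → 40 chords.
D: 4 bars × 3 beats = 12 beats; 2 beats/chord → 6 chords.
Total: 6 + 9 + 40 + 6 = 61.

61 chords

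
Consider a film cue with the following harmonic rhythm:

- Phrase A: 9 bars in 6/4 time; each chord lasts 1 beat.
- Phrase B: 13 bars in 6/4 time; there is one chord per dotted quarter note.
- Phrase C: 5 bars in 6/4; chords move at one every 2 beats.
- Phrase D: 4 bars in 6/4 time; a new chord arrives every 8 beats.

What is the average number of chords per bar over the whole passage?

4 chords per bar

A: 9 bars of 6 beats is 54 beats; at 1 beat each that's 54 chords.
B: 13 bars of 6 beats is 78 beats; at 1.5 beats each that's 52 chords.
C: 5 bars of 6 beats is 30 beats; at 2 beats each that's 15 chords.
D: 4 bars of 6 beats is 24 beats; at 8 beats each that's 3 chords.
Overall: 124 chords over 31 bars → 124/31 = 4 chords per bar.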